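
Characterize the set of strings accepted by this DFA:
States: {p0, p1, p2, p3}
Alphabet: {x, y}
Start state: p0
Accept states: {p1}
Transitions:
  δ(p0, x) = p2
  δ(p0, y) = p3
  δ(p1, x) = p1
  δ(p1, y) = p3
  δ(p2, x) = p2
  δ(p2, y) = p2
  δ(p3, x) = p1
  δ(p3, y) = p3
Testing a few strings:
  'yx' → accept
  'yxyx' → accept
  'x' → reject
  'xx' → reject
State roles: p0=no input read; p1=started with y, last symbol x; p2=started with x (dead); p3=started with y, last symbol y
All strings over {x,y} that start with y and end with x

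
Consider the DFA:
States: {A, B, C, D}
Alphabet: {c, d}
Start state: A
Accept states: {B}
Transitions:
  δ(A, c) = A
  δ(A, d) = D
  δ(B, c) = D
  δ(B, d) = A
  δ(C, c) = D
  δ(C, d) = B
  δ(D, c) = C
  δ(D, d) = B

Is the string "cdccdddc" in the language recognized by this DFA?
Processing string "cdccdddc":
  A --c--> A
  A --d--> D
  D --c--> C
  C --c--> D
  D --d--> B
  B --d--> A
  A --d--> D
  D --c--> C
Final state: C
Accept states: {B}
No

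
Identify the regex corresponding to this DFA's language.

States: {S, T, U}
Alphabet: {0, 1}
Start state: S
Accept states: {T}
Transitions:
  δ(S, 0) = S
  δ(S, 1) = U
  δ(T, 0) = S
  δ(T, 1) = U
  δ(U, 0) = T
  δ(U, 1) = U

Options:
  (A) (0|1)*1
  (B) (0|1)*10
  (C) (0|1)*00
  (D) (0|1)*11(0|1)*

Check each option against the DFA on short strings; one disagreement eliminates an option:
  (A) (0|1)*1: on '1' the DFA goes S → U and rejects (U ∉ Accept), but the regex matches it → eliminate
  (B) (0|1)*10: agrees with the DFA on every string of length ≤ 6
  (C) (0|1)*00: on '00' the DFA goes S → S → S and rejects (S ∉ Accept), but the regex matches it → eliminate
  (D) (0|1)*11(0|1)*: on '10' the DFA goes S → U → T and accepts (T ∈ Accept), but the regex does not match it → eliminate
Only (B) is consistent with the DFA.
(B) (0|1)*10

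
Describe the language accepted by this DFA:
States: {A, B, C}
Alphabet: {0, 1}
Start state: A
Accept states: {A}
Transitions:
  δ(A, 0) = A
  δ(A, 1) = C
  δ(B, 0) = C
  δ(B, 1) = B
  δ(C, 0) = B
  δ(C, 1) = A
Testing a few strings:
  '1' → reject
  '10' → reject
  '0001' → reject
  '010' → reject
State roles: A=value ≡ 0 (mod 3); B=value ≡ 2 (mod 3); C=value ≡ 1 (mod 3)
All binary strings representing a multiple of 3 (read in base 2; leading zeros allowed and ε counts as 0)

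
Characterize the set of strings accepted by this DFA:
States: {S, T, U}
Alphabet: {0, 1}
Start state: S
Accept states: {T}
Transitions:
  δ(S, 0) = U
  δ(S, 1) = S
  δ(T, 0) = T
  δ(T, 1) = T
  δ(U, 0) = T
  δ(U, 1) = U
Testing a few strings:
  '01' → reject
  '1' → reject
  '010' → accept
  '0000' → accept
State roles: S=zero 0's seen; T=≥ two 0's seen; U=one 0 seen
All binary strings containing at least two 0's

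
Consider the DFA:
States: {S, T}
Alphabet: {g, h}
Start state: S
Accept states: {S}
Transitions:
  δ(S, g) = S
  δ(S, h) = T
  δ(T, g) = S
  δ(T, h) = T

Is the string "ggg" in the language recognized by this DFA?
Processing string "ggg":
  S --g--> S
  S --g--> S
  S --g--> S
Final state: S
Accept states: {S}
Yes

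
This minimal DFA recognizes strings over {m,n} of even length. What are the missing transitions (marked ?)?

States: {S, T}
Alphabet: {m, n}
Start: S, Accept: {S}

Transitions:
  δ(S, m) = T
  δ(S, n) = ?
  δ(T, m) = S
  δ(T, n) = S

From the language and accept set, identify what each state tracks — S: even length so far; T: odd length so far.
Each missing δ(q, a) is the state matching the new tracked value after reading a.
δ(S, n) = T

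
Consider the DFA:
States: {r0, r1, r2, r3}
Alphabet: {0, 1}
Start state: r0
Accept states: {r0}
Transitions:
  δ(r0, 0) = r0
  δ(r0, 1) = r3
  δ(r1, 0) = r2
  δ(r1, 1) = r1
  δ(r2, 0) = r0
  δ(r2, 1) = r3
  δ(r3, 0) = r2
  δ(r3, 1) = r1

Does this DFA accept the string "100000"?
Processing string "100000":
  r0 --1--> r3
  r3 --0--> r2
  r2 --0--> r0
  r0 --0--> r0
  r0 --0--> r0
  r0 --0--> r0
Final state: r0
Accept states: {r0}
Yes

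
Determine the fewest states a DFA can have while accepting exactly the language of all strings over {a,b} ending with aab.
By Myhill–Nerode, count the distinguishable equivalence classes: 4 classes — one per longest suffix of the input that is a prefix of 'aab' (lengths 0 through 3); only the length-3 class is accepting.
4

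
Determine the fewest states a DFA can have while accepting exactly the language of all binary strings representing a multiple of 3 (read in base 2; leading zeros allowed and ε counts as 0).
By Myhill–Nerode, count the distinguishable equivalence classes: three classes — residue of the binary value mod 3.
3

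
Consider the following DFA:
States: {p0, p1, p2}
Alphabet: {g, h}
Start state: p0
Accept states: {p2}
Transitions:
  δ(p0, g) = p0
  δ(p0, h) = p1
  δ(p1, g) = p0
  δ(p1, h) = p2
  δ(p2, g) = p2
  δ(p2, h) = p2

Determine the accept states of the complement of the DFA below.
Complement accept states = All states \ Original accept states
= {p0, p1, p2} \ {p2}
{p0, p1}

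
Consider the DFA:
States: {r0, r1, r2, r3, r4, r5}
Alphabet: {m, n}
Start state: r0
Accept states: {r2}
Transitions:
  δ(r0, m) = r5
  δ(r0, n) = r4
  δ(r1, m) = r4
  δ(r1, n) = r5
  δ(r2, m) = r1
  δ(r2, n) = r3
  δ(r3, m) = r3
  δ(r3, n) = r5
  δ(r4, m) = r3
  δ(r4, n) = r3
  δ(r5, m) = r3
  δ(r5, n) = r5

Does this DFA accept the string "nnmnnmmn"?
Processing string "nnmnnmmn":
  r0 --n--> r4
  r4 --n--> r3
  r3 --m--> r3
  r3 --n--> r5
  r5 --n--> r5
  r5 --m--> r3
  r3 --m--> r3
  r3 --n--> r5
Final state: r5
Accept states: {r2}
No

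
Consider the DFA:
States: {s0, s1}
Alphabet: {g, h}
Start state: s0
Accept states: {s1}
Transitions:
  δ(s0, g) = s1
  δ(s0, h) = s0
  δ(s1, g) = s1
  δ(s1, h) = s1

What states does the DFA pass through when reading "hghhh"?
read 'h': s0 → s0
  read 'g': s0 → s1
  read 'h': s1 → s1
  read 'h': s1 → s1
  read 'h': s1 → s1
s0 -> s0 -> s1 -> s1 -> s1 -> s1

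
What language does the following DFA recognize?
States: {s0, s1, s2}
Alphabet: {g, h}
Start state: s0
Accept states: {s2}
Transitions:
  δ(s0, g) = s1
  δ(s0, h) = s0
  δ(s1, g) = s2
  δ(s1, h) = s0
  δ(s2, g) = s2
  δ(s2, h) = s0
Testing a few strings:
  'gg' → accept
  'hh' → reject
  'ghg' → reject
  'g' → reject
State roles: s0=last symbol not g; s1=one trailing g; s2=two trailing g's
All strings over {g,h} ending with gg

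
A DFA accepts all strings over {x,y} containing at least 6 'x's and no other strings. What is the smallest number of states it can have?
By Myhill–Nerode, count the distinguishable equivalence classes: 7 classes — having seen 0, 1, …, 5, or ≥6 copies of 'x'; any two classes i < j (j ≤ 6) are distinguished by the string x^(6−j), which takes class j to 6 copies (accepted) but leaves class i below 6 (rejected).
7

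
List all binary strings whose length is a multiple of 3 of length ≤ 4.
ε, 000, 001, 010, 011, 100, 101, 110, 111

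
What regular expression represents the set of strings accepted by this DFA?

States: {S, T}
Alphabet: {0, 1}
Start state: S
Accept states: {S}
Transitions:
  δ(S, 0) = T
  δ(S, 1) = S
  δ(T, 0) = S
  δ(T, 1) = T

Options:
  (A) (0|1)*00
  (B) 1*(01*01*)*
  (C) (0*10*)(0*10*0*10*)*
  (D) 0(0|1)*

Check each option against the DFA on short strings; one disagreement eliminates an option:
  (A) (0|1)*00: on ε the DFA stays in S and accepts (S ∈ Accept), but the regex does not match it → eliminate
  (B) 1*(01*01*)*: agrees with the DFA on every string of length ≤ 6
  (C) (0*10*)(0*10*0*10*)*: on ε the DFA stays in S and accepts (S ∈ Accept), but the regex does not match it → eliminate
  (D) 0(0|1)*: on ε the DFA stays in S and accepts (S ∈ Accept), but the regex does not match it → eliminate
Only (B) is consistent with the DFA.
(B) 1*(01*01*)*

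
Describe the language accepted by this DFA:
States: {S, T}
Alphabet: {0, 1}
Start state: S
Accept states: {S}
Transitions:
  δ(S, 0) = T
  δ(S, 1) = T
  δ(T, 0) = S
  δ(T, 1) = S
Testing a few strings:
  '1' → reject
  '10' → accept
  '100' → reject
  '011' → reject
State roles: S=even length so far; T=odd length so far
All binary strings of even length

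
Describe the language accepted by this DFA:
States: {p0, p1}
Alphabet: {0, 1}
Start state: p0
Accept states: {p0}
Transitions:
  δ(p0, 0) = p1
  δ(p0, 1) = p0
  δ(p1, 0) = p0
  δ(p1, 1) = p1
Testing a few strings:
  '1' → accept
  '111' → accept
  '00' → accept
  '11' → accept
State roles: p0=even number of 0's so far; p1=odd number of 0's so far
All binary strings with an even number of 0's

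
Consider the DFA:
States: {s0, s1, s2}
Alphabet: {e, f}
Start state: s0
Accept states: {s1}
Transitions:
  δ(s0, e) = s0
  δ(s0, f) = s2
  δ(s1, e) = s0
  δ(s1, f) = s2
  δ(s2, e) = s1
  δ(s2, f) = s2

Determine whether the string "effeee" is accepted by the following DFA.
Processing string "effeee":
  s0 --e--> s0
  s0 --f--> s2
  s2 --f--> s2
  s2 --e--> s1
  s1 --e--> s0
  s0 --e--> s0
Final state: s0
Accept states: {s1}
No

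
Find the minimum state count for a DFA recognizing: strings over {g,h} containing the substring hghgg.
By Myhill–Nerode, count the distinguishable equivalence classes: 6 classes — one per longest suffix of the input that is a prefix of 'hghgg' (lengths 0 through 4), plus an absorbing 'already seen hghgg' class.
6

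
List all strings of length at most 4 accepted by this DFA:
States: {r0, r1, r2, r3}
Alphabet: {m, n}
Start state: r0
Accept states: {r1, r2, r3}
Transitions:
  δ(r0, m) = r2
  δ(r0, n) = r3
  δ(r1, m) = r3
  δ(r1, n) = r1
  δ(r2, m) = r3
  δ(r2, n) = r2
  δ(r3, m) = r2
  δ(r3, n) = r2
m, n, mm, mn, nm, nn, mmm, mmn, mnm, mnn, nmm, nmn, nnm, nnn, mmmm, mmmn, mmnm, mmnn, mnmm, mnmn, mnnm, mnnn, nmmm, nmmn, nmnm, nmnn, nnmm, nnmn, nnnm, nnnn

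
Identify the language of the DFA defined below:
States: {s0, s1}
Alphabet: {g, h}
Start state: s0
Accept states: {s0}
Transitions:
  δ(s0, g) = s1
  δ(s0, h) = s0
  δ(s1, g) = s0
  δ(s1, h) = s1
Testing a few strings:
  'gg' → accept
  'hg' → reject
  'ghg' → accept
  'gh' → reject
State roles: s0=even number of g's so far; s1=odd number of g's so far
All strings over {g,h} with an even number of g's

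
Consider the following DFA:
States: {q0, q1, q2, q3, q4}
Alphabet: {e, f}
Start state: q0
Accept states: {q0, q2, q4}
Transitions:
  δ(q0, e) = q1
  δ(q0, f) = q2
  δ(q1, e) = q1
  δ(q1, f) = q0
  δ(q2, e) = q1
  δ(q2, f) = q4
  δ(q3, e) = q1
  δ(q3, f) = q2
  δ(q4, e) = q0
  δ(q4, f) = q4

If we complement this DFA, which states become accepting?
Complement accept states = All states \ Original accept states
= {q0, q1, q2, q3, q4} \ {q0, q2, q4}
{q1, q3}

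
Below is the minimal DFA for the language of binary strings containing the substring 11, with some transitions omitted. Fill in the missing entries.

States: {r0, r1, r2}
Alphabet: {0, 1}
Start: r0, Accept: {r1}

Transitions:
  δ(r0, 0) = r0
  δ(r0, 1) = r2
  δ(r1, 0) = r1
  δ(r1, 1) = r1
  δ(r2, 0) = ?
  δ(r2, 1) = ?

From the language and accept set, identify what each state tracks — r0: no progress toward 11; r1: substring 11 seen; r2: one trailing 1.
Each missing δ(q, a) is the state matching the new tracked value after reading a.
δ(r2, 0) = r0; δ(r2, 1) = r1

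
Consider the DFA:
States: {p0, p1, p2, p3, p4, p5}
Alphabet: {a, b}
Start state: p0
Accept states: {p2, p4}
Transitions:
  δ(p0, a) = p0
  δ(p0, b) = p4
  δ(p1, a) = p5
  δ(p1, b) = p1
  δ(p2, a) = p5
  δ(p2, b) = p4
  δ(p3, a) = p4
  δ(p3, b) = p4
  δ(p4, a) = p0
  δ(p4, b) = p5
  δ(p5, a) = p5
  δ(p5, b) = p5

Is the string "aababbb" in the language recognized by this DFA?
Processing string "aababbb":
  p0 --a--> p0
  p0 --a--> p0
  p0 --b--> p4
  p4 --a--> p0
  p0 --b--> p4
  p4 --b--> p5
  p5 --b--> p5
Final state: p5
Accept states: {p2, p4}
No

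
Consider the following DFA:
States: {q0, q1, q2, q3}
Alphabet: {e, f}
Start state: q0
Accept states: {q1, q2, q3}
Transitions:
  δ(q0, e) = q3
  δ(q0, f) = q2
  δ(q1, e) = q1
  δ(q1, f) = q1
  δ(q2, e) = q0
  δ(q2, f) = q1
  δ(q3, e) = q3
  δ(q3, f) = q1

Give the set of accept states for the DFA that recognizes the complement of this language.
Complement accept states = All states \ Original accept states
= {q0, q1, q2, q3} \ {q1, q2, q3}
{q0}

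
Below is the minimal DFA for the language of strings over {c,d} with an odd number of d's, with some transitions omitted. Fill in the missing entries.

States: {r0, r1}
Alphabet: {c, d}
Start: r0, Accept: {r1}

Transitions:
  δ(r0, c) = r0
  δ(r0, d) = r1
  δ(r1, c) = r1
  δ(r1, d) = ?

From the language and accept set, identify what each state tracks — r0: even number of d's so far; r1: odd number of d's so far.
Each missing δ(q, a) is the state matching the new tracked value after reading a.
δ(r1, d) = r0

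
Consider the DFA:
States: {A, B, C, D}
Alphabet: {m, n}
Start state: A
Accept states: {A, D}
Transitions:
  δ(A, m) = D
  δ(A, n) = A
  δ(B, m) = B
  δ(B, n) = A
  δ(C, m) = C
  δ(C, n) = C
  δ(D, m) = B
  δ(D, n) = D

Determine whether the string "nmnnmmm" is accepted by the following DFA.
Processing string "nmnnmmm":
  A --n--> A
  A --m--> D
  D --n--> D
  D --n--> D
  D --m--> B
  B --m--> B
  B --m--> B
Final state: B
Accept states: {A, D}
No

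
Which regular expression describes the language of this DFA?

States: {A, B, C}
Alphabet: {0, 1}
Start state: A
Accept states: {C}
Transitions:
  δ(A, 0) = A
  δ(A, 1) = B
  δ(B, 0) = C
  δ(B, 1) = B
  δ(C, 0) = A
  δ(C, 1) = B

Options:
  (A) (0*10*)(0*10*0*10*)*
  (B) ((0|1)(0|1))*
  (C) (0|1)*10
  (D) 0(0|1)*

Check each option against the DFA on short strings; one disagreement eliminates an option:
  (A) (0*10*)(0*10*0*10*)*: on '1' the DFA goes A → B and rejects (B ∉ Accept), but the regex matches it → eliminate
  (B) ((0|1)(0|1))*: on ε the DFA stays in A and rejects (A ∉ Accept), but the regex matches it → eliminate
  (C) (0|1)*10: agrees with the DFA on every string of length ≤ 6
  (D) 0(0|1)*: on '0' the DFA goes A → A and rejects (A ∉ Accept), but the regex matches it → eliminate
Only (C) is consistent with the DFA.
(C) (0|1)*10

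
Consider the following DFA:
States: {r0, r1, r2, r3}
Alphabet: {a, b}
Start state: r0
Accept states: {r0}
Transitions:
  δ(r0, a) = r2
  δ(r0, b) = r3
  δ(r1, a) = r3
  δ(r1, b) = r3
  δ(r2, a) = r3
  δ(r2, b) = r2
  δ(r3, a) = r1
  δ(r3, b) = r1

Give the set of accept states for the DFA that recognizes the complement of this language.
Complement accept states = All states \ Original accept states
= {r0, r1, r2, r3} \ {r0}
{r1, r2, r3}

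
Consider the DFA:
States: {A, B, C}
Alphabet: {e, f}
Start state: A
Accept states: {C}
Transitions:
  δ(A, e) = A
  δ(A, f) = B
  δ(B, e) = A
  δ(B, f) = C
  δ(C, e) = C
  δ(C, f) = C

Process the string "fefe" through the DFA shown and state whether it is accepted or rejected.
Processing string "fefe":
  A --f--> B
  B --e--> A
  A --f--> B
  B --e--> A
Final state: A
Accept states: {C}
No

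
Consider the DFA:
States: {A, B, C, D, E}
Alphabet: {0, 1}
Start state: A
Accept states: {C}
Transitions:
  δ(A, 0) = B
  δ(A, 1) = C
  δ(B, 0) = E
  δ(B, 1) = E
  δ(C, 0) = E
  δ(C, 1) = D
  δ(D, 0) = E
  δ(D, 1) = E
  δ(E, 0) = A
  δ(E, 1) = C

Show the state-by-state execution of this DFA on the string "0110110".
read '0': A → B
  read '1': B → E
  read '1': E → C
  read '0': C → E
  read '1': E → C
  read '1': C → D
  read '0': D → E
A -> B -> E -> C -> E -> C -> D -> E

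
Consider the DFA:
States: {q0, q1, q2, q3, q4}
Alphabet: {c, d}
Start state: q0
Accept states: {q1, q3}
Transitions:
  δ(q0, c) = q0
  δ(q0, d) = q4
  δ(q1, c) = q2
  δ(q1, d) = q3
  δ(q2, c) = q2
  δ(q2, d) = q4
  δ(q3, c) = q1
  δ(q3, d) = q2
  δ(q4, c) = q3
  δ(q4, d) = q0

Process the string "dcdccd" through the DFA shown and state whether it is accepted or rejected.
Processing string "dcdccd":
  q0 --d--> q4
  q4 --c--> q3
  q3 --d--> q2
  q2 --c--> q2
  q2 --c--> q2
  q2 --d--> q4
Final state: q4
Accept states: {q1, q3}
No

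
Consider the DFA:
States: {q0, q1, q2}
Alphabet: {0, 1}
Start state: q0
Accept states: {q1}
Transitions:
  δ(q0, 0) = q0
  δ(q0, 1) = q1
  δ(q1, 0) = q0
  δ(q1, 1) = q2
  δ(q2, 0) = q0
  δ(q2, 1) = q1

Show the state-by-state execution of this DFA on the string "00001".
read '0': q0 → q0
  read '0': q0 → q0
  read '0': q0 → q0
  read '0': q0 → q0
  read '1': q0 → q1
q0 -> q0 -> q0 -> q0 -> q0 -> q1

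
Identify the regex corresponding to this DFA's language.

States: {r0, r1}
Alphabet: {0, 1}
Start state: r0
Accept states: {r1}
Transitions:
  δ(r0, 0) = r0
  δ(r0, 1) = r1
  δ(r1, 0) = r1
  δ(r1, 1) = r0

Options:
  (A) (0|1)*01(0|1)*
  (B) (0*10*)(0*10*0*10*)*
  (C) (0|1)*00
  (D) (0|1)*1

Check each option against the DFA on short strings; one disagreement eliminates an option:
  (A) (0|1)*01(0|1)*: on '1' the DFA goes r0 → r1 and accepts (r1 ∈ Accept), but the regex does not match it → eliminate
  (B) (0*10*)(0*10*0*10*)*: agrees with the DFA on every string of length ≤ 6
  (C) (0|1)*00: on '1' the DFA goes r0 → r1 and accepts (r1 ∈ Accept), but the regex does not match it → eliminate
  (D) (0|1)*1: on '10' the DFA goes r0 → r1 → r1 and accepts (r1 ∈ Accept), but the regex does not match it → eliminate
Only (B) is consistent with the DFA.
(B) (0*10*)(0*10*0*10*)*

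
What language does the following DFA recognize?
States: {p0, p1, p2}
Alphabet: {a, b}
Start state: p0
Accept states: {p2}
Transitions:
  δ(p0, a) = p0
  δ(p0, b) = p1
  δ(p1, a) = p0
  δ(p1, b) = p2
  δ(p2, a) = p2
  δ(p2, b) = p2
Testing a few strings:
  'abaa' → reject
  'a' → reject
  'baba' → reject
  'ba' → reject
State roles: p0=no progress toward bb; p1=one trailing b; p2=substring bb seen
All strings over {a,b} containing the substring bb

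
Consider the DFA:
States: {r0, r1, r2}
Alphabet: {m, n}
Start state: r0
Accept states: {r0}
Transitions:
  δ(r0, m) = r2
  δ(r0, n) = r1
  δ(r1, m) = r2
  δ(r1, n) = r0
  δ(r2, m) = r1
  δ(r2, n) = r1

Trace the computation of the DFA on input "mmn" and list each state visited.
read 'm': r0 → r2
  read 'm': r2 → r1
  read 'n': r1 → r0
r0 -> r2 -> r1 -> r0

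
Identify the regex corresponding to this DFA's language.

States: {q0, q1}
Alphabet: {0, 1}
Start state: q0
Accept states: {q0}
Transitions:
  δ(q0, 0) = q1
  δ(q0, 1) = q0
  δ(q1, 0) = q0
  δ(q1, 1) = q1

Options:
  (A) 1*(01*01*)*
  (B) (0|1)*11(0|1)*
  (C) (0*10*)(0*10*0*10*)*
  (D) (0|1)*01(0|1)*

Check each option against the DFA on short strings; one disagreement eliminates an option:
  (A) 1*(01*01*)*: agrees with the DFA on every string of length ≤ 6
  (B) (0|1)*11(0|1)*: on ε the DFA stays in q0 and accepts (q0 ∈ Accept), but the regex does not match it → eliminate
  (C) (0*10*)(0*10*0*10*)*: on ε the DFA stays in q0 and accepts (q0 ∈ Accept), but the regex does not match it → eliminate
  (D) (0|1)*01(0|1)*: on ε the DFA stays in q0 and accepts (q0 ∈ Accept), but the regex does not match it → eliminate
Only (A) is consistent with the DFA.
(A) 1*(01*01*)*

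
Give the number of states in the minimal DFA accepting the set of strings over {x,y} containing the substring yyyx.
By Myhill–Nerode, count the distinguishable equivalence classes: 5 classes — one per longest suffix of the input that is a prefix of 'yyyx' (lengths 0 through 3), plus an absorbing 'already seen yyyx' class.
5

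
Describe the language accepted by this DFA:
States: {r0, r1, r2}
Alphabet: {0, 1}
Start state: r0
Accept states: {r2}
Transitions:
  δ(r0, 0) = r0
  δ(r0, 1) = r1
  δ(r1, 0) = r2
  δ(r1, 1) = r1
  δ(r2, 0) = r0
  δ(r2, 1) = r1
Testing a few strings:
  '0' → reject
  '00' → reject
  '0100' → reject
  '1' → reject
State roles: r0=no suffix match; r1=one trailing 1; r2=suffix is 10
All binary strings ending with 10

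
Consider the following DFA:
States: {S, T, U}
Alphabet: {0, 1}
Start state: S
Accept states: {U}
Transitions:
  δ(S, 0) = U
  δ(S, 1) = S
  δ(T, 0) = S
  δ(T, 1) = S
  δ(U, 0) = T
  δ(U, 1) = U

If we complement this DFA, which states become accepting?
Complement accept states = All states \ Original accept states
= {S, T, U} \ {U}
{S, T}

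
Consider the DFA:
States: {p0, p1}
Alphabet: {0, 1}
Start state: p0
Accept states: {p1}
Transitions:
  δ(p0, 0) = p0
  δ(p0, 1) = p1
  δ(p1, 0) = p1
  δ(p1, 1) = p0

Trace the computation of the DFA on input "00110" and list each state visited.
read '0': p0 → p0
  read '0': p0 → p0
  read '1': p0 → p1
  read '1': p1 → p0
  read '0': p0 → p0
p0 -> p0 -> p0 -> p1 -> p0 -> p0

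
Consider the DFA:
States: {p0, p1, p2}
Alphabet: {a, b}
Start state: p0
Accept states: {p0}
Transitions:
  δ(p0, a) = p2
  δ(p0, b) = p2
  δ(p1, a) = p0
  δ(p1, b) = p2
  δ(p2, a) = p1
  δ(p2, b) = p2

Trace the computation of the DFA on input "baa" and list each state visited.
read 'b': p0 → p2
  read 'a': p2 → p1
  read 'a': p1 → p0
p0 -> p2 -> p1 -> p0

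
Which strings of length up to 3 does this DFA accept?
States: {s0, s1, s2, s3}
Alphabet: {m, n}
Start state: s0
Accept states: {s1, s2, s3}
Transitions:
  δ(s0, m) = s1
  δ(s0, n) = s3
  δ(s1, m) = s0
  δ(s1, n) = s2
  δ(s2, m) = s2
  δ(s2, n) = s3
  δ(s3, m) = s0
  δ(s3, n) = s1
m, n, mn, nn, mmm, mmn, mnm, mnn, nmm, nmn, nnn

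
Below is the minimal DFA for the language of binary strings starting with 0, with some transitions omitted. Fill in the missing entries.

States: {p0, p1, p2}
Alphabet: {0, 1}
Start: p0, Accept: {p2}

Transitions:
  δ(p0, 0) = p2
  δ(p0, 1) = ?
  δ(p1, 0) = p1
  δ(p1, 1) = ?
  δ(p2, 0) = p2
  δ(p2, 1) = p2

From the language and accept set, identify what each state tracks — p0: no input read; p1: started with 1 (dead); p2: started with 0.
Each missing δ(q, a) is the state matching the new tracked value after reading a.
δ(p0, 1) = p1; δ(p1, 1) = p1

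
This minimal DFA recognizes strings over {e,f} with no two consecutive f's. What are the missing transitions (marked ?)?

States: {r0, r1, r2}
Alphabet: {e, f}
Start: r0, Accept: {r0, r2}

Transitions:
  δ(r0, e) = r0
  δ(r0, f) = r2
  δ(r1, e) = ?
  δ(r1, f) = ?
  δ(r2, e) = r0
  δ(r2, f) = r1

From the language and accept set, identify what each state tracks — r0: last symbol not f (ok); r1: saw ff (dead); r2: last symbol f (ok).
Each missing δ(q, a) is the state matching the new tracked value after reading a.
δ(r1, e) = r1; δ(r1, f) = r1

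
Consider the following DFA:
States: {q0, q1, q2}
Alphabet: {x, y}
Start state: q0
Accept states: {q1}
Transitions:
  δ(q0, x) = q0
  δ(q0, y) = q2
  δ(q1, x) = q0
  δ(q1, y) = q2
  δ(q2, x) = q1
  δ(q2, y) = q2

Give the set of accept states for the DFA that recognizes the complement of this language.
Complement accept states = All states \ Original accept states
= {q0, q1, q2} \ {q1}
{q0, q2}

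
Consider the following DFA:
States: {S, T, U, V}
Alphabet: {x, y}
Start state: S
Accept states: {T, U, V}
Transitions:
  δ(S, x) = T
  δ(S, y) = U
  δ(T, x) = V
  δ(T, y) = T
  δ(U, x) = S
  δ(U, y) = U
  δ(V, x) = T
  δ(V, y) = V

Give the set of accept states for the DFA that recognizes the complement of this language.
Complement accept states = All states \ Original accept states
= {S, T, U, V} \ {T, U, V}
{S}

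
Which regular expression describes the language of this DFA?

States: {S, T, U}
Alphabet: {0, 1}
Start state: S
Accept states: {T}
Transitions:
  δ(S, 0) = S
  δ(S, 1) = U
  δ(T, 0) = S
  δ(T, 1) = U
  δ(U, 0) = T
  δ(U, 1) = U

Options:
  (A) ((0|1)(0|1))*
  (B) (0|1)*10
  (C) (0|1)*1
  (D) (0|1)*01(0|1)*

Check each option against the DFA on short strings; one disagreement eliminates an option:
  (A) ((0|1)(0|1))*: on ε the DFA stays in S and rejects (S ∉ Accept), but the regex matches it → eliminate
  (B) (0|1)*10: agrees with the DFA on every string of length ≤ 6
  (C) (0|1)*1: on '1' the DFA goes S → U and rejects (U ∉ Accept), but the regex matches it → eliminate
  (D) (0|1)*01(0|1)*: on '01' the DFA goes S → S → U and rejects (U ∉ Accept), but the regex matches it → eliminate
Only (B) is consistent with the DFA.
(B) (0|1)*10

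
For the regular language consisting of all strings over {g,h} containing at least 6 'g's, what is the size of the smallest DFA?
By Myhill–Nerode, count the distinguishable equivalence classes: 7 classes — having seen 0, 1, …, 5, or ≥6 copies of 'g'; any two classes i < j (j ≤ 6) are distinguished by the string g^(6−j), which takes class j to 6 copies (accepted) but leaves class i below 6 (rejected).
7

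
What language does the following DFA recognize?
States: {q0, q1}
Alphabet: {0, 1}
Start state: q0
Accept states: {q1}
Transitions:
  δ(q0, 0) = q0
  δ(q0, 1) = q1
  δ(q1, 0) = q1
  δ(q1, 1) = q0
Testing a few strings:
  '0' → reject
  '00' → reject
  '100' → accept
  '1' → accept
State roles: q0=even number of 1's so far; q1=odd number of 1's so far
All binary strings with an odd number of 1's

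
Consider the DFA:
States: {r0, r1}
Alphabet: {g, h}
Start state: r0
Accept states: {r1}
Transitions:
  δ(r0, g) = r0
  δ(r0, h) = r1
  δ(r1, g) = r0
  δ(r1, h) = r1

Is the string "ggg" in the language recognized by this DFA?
Processing string "ggg":
  r0 --g--> r0
  r0 --g--> r0
  r0 --g--> r0
Final state: r0
Accept states: {r1}
No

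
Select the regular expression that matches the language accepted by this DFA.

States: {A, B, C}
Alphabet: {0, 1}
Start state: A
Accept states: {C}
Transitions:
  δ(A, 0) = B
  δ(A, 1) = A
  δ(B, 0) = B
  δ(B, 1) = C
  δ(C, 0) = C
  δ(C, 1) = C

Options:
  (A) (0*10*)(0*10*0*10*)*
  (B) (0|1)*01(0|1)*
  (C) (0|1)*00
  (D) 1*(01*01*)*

Check each option against the DFA on short strings; one disagreement eliminates an option:
  (A) (0*10*)(0*10*0*10*)*: on '1' the DFA goes A → A and rejects (A ∉ Accept), but the regex matches it → eliminate
  (B) (0|1)*01(0|1)*: agrees with the DFA on every string of length ≤ 6
  (C) (0|1)*00: on '00' the DFA goes A → B → B and rejects (B ∉ Accept), but the regex matches it → eliminate
  (D) 1*(01*01*)*: on ε the DFA stays in A and rejects (A ∉ Accept), but the regex matches it → eliminate
Only (B) is consistent with the DFA.
(B) (0|1)*01(0|1)*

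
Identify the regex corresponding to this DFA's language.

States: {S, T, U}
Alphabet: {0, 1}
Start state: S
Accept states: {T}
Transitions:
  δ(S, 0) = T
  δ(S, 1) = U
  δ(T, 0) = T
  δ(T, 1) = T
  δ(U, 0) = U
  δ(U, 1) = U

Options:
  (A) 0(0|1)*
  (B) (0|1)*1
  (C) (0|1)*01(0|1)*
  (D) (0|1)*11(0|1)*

Check each option against the DFA on short strings; one disagreement eliminates an option:
  (A) 0(0|1)*: agrees with the DFA on every string of length ≤ 6
  (B) (0|1)*1: on '0' the DFA goes S → T and accepts (T ∈ Accept), but the regex does not match it → eliminate
  (C) (0|1)*01(0|1)*: on '0' the DFA goes S → T and accepts (T ∈ Accept), but the regex does not match it → eliminate
  (D) (0|1)*11(0|1)*: on '0' the DFA goes S → T and accepts (T ∈ Accept), but the regex does not match it → eliminate
Only (A) is consistent with the DFA.
(A) 0(0|1)*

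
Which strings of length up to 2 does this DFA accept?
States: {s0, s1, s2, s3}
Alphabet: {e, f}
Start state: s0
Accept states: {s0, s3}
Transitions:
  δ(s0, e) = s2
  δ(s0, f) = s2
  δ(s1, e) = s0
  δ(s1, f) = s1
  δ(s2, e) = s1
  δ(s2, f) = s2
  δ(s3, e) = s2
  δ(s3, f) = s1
ε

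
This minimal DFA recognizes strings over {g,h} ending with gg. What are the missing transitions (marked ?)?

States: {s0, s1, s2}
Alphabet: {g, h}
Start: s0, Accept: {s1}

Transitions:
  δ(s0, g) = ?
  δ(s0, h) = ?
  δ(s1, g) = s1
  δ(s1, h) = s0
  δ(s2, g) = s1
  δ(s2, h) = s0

From the language and accept set, identify what each state tracks — s0: last symbol not g; s1: two trailing g's; s2: one trailing g.
Each missing δ(q, a) is the state matching the new tracked value after reading a.
δ(s0, g) = s2; δ(s0, h) = s0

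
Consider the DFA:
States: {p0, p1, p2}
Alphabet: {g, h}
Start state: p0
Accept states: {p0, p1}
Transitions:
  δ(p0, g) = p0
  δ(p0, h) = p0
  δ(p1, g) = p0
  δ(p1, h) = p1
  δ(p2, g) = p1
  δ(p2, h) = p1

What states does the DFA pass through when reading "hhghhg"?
read 'h': p0 → p0
  read 'h': p0 → p0
  read 'g': p0 → p0
  read 'h': p0 → p0
  read 'h': p0 → p0
  read 'g': p0 → p0
p0 -> p0 -> p0 -> p0 -> p0 -> p0 -> p0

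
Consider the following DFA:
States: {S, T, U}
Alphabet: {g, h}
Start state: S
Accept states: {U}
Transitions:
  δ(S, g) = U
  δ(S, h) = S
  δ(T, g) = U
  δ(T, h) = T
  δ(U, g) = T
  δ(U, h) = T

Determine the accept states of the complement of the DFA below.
Complement accept states = All states \ Original accept states
= {S, T, U} \ {U}
{S, T}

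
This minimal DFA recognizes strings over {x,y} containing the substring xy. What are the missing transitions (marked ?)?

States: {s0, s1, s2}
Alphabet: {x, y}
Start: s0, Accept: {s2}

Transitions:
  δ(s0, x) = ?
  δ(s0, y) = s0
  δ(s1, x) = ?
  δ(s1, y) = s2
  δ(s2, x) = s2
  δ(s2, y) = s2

From the language and accept set, identify what each state tracks — s0: no x seen yet; s1: seen a x, waiting for y; s2: substring xy seen.
Each missing δ(q, a) is the state matching the new tracked value after reading a.
δ(s0, x) = s1; δ(s1, x) = s1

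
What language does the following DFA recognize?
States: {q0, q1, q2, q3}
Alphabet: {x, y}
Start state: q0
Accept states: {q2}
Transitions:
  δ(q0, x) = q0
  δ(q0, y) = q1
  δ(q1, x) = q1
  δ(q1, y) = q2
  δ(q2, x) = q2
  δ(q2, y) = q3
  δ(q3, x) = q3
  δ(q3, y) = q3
Testing a few strings:
  'yy' → accept
  'xyx' → reject
  'x' → reject
  'yxy' → accept
State roles: q0=zero y's; q1=one y; q2=two y's; q3=≥ three y's (dead)
All strings over {x,y} containing exactly two y's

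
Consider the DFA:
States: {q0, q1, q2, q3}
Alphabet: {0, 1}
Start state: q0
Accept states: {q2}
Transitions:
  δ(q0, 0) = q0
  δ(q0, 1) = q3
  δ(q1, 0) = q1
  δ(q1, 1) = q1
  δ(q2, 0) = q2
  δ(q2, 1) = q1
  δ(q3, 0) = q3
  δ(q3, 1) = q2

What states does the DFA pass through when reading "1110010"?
read '1': q0 → q3
  read '1': q3 → q2
  read '1': q2 → q1
  read '0': q1 → q1
  read '0': q1 → q1
  read '1': q1 → q1
  read '0': q1 → q1
q0 -> q3 -> q2 -> q1 -> q1 -> q1 -> q1 -> q1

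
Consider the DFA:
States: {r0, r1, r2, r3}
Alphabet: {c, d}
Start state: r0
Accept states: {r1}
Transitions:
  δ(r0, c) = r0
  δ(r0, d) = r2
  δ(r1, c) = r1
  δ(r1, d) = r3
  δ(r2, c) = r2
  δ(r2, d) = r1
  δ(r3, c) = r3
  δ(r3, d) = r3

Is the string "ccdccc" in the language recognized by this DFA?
Processing string "ccdccc":
  r0 --c--> r0
  r0 --c--> r0
  r0 --d--> r2
  r2 --c--> r2
  r2 --c--> r2
  r2 --c--> r2
Final state: r2
Accept states: {r1}
No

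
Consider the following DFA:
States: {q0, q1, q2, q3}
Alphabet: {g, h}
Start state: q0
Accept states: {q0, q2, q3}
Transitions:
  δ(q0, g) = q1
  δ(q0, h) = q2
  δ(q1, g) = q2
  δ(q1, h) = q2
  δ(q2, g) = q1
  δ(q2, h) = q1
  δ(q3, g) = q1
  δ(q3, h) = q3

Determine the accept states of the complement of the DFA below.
Complement accept states = All states \ Original accept states
= {q0, q1, q2, q3} \ {q0, q2, q3}
{q1}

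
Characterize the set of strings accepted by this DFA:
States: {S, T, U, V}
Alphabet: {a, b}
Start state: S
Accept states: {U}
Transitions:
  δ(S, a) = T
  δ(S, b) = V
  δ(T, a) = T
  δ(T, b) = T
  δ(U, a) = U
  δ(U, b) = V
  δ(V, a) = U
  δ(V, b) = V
Testing a few strings:
  'ab' → reject
  'bab' → reject
  'a' → reject
  'bbaa' → accept
State roles: S=no input read; T=started with a (dead); U=started with b, last symbol a; V=started with b, last symbol b
All strings over {a,b} that start with b and end with a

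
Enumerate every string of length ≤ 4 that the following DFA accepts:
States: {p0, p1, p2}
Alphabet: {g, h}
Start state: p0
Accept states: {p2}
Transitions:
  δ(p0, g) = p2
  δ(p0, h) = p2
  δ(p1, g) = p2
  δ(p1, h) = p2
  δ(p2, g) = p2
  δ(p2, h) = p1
g, h, gg, hg, ggg, ghg, ghh, hgg, hhg, hhh, gggg, gghg, gghh, ghgg, ghhg, hggg, hghg, hghh, hhgg, hhhg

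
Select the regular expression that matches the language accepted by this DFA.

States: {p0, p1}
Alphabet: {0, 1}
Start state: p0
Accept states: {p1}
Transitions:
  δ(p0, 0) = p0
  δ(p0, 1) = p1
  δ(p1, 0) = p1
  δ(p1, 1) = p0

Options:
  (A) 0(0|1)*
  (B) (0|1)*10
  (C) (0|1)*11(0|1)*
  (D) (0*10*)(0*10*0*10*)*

Check each option against the DFA on short strings; one disagreement eliminates an option:
  (A) 0(0|1)*: on '0' the DFA goes p0 → p0 and rejects (p0 ∉ Accept), but the regex matches it → eliminate
  (B) (0|1)*10: on '1' the DFA goes p0 → p1 and accepts (p1 ∈ Accept), but the regex does not match it → eliminate
  (C) (0|1)*11(0|1)*: on '1' the DFA goes p0 → p1 and accepts (p1 ∈ Accept), but the regex does not match it → eliminate
  (D) (0*10*)(0*10*0*10*)*: agrees with the DFA on every string of length ≤ 6
Only (D) is consistent with the DFA.
(D) (0*10*)(0*10*0*10*)*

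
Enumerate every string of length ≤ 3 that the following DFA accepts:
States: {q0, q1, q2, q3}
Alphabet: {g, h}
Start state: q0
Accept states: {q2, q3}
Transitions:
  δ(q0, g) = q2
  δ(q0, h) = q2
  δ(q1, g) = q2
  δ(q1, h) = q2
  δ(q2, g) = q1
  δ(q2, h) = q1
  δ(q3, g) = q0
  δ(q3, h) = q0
g, h, ggg, ggh, ghg, ghh, hgg, hgh, hhg, hhh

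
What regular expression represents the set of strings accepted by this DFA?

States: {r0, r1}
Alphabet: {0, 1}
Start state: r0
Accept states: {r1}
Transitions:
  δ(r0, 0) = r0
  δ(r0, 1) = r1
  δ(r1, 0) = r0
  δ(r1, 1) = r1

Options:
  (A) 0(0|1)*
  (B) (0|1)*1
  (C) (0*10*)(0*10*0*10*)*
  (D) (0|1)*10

Check each option against the DFA on short strings; one disagreement eliminates an option:
  (A) 0(0|1)*: on '0' the DFA goes r0 → r0 and rejects (r0 ∉ Accept), but the regex matches it → eliminate
  (B) (0|1)*1: agrees with the DFA on every string of length ≤ 6
  (C) (0*10*)(0*10*0*10*)*: on '10' the DFA goes r0 → r1 → r0 and rejects (r0 ∉ Accept), but the regex matches it → eliminate
  (D) (0|1)*10: on '1' the DFA goes r0 → r1 and accepts (r1 ∈ Accept), but the regex does not match it → eliminate
Only (B) is consistent with the DFA.
(B) (0|1)*1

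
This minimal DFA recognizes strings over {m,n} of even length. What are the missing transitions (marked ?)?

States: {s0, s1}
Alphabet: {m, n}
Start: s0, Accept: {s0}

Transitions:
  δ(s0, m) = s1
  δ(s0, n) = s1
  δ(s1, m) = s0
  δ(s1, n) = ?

From the language and accept set, identify what each state tracks — s0: even length so far; s1: odd length so far.
Each missing δ(q, a) is the state matching the new tracked value after reading a.
δ(s1, n) = s0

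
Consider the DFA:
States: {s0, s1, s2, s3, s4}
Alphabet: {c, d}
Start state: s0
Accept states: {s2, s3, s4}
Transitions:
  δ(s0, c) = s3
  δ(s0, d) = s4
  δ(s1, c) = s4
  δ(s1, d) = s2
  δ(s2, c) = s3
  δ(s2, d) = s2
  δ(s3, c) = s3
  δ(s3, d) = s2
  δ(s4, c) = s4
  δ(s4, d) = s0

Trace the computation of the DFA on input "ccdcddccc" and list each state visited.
read 'c': s0 → s3
  read 'c': s3 → s3
  read 'd': s3 → s2
  read 'c': s2 → s3
  read 'd': s3 → s2
  read 'd': s2 → s2
  read 'c': s2 → s3
  read 'c': s3 → s3
  read 'c': s3 → s3
s0 -> s3 -> s3 -> s2 -> s3 -> s2 -> s2 -> s3 -> s3 -> s3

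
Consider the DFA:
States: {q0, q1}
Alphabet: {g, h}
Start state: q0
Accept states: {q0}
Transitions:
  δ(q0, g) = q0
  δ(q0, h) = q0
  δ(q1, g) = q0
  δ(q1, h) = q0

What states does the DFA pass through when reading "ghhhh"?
read 'g': q0 → q0
  read 'h': q0 → q0
  read 'h': q0 → q0
  read 'h': q0 → q0
  read 'h': q0 → q0
q0 -> q0 -> q0 -> q0 -> q0 -> q0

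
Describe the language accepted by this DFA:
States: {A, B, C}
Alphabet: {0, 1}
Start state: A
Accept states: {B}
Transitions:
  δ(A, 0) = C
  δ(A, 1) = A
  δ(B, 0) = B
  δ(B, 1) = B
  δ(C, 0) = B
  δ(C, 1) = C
Testing a few strings:
  '1010' → accept
  '1' → reject
  '10' → reject
  '101' → reject
State roles: A=zero 0's seen; B=≥ two 0's seen; C=one 0 seen
All binary strings containing at least two 0's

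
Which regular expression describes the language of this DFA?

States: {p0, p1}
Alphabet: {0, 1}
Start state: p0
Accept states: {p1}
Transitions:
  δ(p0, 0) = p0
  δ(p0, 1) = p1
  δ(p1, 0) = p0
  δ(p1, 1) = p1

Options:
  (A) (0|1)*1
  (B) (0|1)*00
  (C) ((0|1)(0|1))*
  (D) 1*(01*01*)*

Check each option against the DFA on short strings; one disagreement eliminates an option:
  (A) (0|1)*1: agrees with the DFA on every string of length ≤ 6
  (B) (0|1)*00: on '1' the DFA goes p0 → p1 and accepts (p1 ∈ Accept), but the regex does not match it → eliminate
  (C) ((0|1)(0|1))*: on ε the DFA stays in p0 and rejects (p0 ∉ Accept), but the regex matches it → eliminate
  (D) 1*(01*01*)*: on ε the DFA stays in p0 and rejects (p0 ∉ Accept), but the regex matches it → eliminate
Only (A) is consistent with the DFA.
(A) (0|1)*1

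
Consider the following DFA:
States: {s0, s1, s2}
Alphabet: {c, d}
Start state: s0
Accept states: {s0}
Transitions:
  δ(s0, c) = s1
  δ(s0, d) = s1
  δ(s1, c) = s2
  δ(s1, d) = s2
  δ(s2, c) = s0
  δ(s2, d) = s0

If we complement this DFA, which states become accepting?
Complement accept states = All states \ Original accept states
= {s0, s1, s2} \ {s0}
{s1, s2}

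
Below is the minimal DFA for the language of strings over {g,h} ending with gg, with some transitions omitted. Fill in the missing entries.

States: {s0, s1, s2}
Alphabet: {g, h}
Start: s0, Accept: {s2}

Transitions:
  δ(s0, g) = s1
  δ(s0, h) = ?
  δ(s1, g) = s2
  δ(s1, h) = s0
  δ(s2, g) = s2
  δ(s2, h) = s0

From the language and accept set, identify what each state tracks — s0: last symbol not g; s1: one trailing g; s2: two trailing g's.
Each missing δ(q, a) is the state matching the new tracked value after reading a.
δ(s0, h) = s0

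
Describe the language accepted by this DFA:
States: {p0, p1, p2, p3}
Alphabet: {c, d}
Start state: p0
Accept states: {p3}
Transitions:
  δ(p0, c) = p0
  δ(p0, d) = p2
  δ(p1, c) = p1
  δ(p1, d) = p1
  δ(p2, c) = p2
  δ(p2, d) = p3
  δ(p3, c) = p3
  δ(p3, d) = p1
Testing a few strings:
  'c' → reject
  'dcd' → accept
  'dc' → reject
  'ddcd' → reject
State roles: p0=zero d's; p1=≥ three d's (dead); p2=one d; p3=two d's
All strings over {c,d} containing exactly two d's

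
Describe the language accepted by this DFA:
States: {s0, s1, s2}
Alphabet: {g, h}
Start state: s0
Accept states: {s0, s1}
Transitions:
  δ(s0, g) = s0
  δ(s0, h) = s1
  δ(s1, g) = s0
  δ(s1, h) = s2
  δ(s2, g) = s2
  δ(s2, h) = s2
Testing a few strings:
  'hhhh' → reject
  'ghgg' → accept
  'hg' → accept
  'hghh' → reject
State roles: s0=last symbol not h (ok); s1=last symbol h (ok); s2=saw hh (dead)
All strings over {g,h} with no two consecutive h's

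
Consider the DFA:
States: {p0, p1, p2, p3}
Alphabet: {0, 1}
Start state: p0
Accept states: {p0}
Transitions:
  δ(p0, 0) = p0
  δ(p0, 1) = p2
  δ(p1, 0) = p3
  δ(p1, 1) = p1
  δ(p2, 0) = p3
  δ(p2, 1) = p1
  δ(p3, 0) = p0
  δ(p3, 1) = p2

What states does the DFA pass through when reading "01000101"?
read '0': p0 → p0
  read '1': p0 → p2
  read '0': p2 → p3
  read '0': p3 → p0
  read '0': p0 → p0
  read '1': p0 → p2
  read '0': p2 → p3
  read '1': p3 → p2
p0 -> p0 -> p2 -> p3 -> p0 -> p0 -> p2 -> p3 -> p2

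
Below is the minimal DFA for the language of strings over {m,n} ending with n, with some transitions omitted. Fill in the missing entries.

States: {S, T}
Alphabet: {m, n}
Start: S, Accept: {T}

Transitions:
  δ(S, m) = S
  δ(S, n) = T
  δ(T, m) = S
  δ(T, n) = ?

From the language and accept set, identify what each state tracks — S: last symbol not n; T: last symbol is n.
Each missing δ(q, a) is the state matching the new tracked value after reading a.
δ(T, n) = T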